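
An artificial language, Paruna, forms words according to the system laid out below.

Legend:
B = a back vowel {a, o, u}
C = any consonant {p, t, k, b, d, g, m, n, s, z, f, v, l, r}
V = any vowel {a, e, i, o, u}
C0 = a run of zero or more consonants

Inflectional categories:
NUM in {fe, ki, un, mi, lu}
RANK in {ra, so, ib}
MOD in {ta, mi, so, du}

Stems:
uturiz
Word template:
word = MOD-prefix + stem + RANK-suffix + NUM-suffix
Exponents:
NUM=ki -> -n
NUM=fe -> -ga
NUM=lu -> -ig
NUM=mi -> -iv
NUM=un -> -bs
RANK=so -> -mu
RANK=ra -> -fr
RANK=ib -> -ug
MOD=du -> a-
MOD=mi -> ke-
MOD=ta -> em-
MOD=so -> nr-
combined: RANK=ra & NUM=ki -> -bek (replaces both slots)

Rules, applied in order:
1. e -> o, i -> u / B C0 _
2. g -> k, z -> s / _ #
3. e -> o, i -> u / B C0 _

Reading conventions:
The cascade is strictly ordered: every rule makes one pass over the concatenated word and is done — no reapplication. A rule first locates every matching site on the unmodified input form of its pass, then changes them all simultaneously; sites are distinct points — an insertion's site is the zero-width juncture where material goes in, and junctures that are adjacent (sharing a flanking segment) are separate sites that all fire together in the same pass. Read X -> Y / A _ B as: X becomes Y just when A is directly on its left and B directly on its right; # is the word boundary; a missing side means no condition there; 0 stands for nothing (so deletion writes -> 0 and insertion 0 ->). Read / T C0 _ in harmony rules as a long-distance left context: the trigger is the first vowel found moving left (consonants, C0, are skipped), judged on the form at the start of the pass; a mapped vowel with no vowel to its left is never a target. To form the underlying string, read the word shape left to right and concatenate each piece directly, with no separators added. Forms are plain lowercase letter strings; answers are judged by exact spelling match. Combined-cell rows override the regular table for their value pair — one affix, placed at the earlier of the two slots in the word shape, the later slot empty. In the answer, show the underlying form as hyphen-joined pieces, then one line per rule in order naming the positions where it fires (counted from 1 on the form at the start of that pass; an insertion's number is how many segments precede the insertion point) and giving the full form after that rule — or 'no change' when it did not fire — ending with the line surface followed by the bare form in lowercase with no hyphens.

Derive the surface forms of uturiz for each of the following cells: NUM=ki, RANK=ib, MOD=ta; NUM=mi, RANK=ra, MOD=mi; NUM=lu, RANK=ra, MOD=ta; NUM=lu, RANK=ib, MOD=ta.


cell NUM=ki, RANK=ib, MOD=ta:
underlying: em-uturiz-ug-n
1. e -> o, i -> u / B C0 _: fires at position(s) 7: emuturuzugn
2. g -> k, z -> s / _ #: no change
3. e -> o, i -> u / B C0 _: no change
surface: emuturuzugn

cell NUM=mi, RANK=ra, MOD=mi:
underlying: ke-uturiz-fr-iv
1. e -> o, i -> u / B C0 _: fires at position(s) 7: keuturuzfriv
2. g -> k, z -> s / _ #: no change
3. e -> o, i -> u / B C0 _: fires at position(s) 11: keuturuzfruv
surface: keuturuzfruv

cell NUM=lu, RANK=ra, MOD=ta:
underlying: em-uturiz-fr-ig
1. e -> o, i -> u / B C0 _: fires at position(s) 7: emuturuzfrig
2. g -> k, z -> s / _ #: fires at position(s) 12: emuturuzfrik
3. e -> o, i -> u / B C0 _: fires at position(s) 11: emuturuzfruk
surface: emuturuzfruk

cell NUM=lu, RANK=ib, MOD=ta:
underlying: em-uturiz-ug-ig
1. e -> o, i -> u / B C0 _: fires at position(s) 7, 11: emuturuzugug
2. g -> k, z -> s / _ #: fires at position(s) 12: emuturuzuguk
3. e -> o, i -> u / B C0 _: no change
surface: emuturuzuguk


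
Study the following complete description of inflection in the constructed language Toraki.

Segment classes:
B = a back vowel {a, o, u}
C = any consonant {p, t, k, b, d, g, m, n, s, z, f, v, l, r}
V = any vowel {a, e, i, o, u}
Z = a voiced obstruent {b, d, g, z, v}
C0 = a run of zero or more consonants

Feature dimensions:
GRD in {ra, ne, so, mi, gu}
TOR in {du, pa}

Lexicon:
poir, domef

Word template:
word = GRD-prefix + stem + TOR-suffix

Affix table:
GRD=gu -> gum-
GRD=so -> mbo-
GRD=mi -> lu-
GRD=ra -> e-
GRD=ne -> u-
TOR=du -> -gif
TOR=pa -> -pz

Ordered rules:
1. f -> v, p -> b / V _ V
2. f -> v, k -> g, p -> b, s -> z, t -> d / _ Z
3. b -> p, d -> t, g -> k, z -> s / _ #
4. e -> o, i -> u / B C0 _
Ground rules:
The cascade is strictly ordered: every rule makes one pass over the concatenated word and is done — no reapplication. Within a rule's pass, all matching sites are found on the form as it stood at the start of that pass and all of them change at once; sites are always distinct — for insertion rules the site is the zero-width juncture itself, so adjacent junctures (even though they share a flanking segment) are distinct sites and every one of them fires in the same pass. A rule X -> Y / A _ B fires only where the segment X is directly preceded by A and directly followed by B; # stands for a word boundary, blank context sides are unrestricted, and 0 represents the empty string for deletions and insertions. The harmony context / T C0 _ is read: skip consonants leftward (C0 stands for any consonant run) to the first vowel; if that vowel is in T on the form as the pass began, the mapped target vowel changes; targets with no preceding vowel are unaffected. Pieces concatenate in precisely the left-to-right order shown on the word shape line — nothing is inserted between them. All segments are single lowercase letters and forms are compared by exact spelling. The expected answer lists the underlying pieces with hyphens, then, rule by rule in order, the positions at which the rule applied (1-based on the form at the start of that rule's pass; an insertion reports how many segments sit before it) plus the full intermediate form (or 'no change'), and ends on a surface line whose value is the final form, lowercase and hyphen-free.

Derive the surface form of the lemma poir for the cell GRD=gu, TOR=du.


underlying: gum-poir-gif
1. f -> v, p -> b / V _ V: no change
2. f -> v, k -> g, p -> b, s -> z, t -> d / _ Z: no change
3. b -> p, d -> t, g -> k, z -> s / _ #: no change
4. e -> o, i -> u / B C0 _: fires at position(s) 6: gumpourgif
surface: gumpourgif


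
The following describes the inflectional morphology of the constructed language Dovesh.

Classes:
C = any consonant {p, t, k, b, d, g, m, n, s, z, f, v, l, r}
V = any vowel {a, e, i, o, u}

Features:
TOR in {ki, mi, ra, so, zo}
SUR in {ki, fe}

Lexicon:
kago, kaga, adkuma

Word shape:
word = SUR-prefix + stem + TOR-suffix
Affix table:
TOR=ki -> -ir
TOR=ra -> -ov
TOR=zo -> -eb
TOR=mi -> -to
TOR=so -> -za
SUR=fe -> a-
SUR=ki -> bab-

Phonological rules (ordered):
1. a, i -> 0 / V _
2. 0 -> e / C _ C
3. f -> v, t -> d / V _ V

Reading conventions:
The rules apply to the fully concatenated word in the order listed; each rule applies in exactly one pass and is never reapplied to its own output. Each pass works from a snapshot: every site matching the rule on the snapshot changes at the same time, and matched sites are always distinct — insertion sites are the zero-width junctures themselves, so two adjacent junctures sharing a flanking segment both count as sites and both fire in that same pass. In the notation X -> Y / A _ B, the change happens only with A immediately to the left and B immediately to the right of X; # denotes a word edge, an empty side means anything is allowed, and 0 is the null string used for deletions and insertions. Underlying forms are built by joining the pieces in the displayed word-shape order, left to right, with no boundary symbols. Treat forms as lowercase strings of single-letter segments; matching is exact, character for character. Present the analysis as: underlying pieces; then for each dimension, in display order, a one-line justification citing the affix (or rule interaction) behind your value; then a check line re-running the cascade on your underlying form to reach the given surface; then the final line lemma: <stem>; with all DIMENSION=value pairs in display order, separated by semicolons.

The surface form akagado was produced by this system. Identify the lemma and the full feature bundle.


underlying: a-kaga-to
TOR=mi - signalled by the affix -to
SUR=fe - signalled by the affix a-
check: akagato -> akagato -> akagato -> akagado
lemma: kaga; TOR=mi; SUR=fe


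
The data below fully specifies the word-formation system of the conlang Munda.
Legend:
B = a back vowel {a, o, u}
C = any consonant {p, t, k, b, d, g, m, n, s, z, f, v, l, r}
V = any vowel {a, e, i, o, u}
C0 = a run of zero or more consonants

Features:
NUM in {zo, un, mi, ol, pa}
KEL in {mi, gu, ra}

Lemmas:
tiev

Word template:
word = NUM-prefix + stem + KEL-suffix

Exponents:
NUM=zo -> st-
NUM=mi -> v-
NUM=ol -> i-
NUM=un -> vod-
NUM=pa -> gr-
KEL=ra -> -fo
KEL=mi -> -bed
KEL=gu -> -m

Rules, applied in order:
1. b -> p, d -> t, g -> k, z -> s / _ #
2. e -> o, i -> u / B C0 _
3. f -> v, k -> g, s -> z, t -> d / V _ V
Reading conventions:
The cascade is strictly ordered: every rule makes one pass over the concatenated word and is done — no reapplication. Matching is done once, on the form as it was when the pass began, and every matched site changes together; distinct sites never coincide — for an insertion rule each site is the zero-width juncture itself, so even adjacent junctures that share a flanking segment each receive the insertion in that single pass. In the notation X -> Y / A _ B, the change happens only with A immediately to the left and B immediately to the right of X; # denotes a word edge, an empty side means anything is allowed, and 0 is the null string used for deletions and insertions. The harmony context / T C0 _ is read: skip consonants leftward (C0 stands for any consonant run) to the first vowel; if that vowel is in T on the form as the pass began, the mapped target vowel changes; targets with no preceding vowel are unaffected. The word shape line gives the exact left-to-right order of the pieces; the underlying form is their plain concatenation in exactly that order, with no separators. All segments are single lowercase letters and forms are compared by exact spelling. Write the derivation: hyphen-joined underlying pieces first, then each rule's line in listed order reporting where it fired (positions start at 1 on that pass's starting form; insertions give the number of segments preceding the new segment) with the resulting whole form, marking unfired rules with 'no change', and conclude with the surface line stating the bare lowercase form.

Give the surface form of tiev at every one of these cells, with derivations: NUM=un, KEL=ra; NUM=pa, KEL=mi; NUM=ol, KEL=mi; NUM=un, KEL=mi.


cell NUM=un, KEL=ra:
underlying: vod-tiev-fo
1. b -> p, d -> t, g -> k, z -> s / _ #: no change
2. e -> o, i -> u / B C0 _: fires at position(s) 5: vodtuevfo
3. f -> v, k -> g, s -> z, t -> d / V _ V: no change
surface: vodtuevfo

cell NUM=pa, KEL=mi:
underlying: gr-tiev-bed
1. b -> p, d -> t, g -> k, z -> s / _ #: fires at position(s) 9: grtievbet
2. e -> o, i -> u / B C0 _: no change
3. f -> v, k -> g, s -> z, t -> d / V _ V: no change
surface: grtievbet

cell NUM=ol, KEL=mi:
underlying: i-tiev-bed
1. b -> p, d -> t, g -> k, z -> s / _ #: fires at position(s) 8: itievbet
2. e -> o, i -> u / B C0 _: no change
3. f -> v, k -> g, s -> z, t -> d / V _ V: fires at position(s) 2: idievbet
surface: idievbet

cell NUM=un, KEL=mi:
underlying: vod-tiev-bed
1. b -> p, d -> t, g -> k, z -> s / _ #: fires at position(s) 10: vodtievbet
2. e -> o, i -> u / B C0 _: fires at position(s) 5: vodtuevbet
3. f -> v, k -> g, s -> z, t -> d / V _ V: no change
surface: vodtuevbet


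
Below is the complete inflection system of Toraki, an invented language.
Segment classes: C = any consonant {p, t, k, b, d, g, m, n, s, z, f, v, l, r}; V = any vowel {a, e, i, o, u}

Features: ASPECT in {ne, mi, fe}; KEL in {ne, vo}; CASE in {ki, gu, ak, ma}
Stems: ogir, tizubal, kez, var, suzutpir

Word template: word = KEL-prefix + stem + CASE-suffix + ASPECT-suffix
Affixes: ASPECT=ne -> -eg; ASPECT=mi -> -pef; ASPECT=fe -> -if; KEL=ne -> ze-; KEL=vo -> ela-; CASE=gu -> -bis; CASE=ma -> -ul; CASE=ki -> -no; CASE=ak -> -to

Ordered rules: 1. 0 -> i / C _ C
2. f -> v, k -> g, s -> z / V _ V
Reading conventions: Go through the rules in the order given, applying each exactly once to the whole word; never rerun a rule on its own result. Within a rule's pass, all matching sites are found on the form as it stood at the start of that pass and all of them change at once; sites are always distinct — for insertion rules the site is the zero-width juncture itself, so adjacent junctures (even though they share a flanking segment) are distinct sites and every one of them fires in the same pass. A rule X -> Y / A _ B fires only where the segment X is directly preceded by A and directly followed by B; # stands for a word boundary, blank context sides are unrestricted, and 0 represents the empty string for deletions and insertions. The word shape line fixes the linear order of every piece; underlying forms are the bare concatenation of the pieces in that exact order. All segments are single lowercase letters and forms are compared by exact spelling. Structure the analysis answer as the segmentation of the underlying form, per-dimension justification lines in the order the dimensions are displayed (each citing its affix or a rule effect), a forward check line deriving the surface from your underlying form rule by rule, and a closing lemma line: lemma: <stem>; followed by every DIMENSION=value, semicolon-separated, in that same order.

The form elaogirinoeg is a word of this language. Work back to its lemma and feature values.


underlying: ela-ogir-no-eg
ASPECT=ne - signalled by the affix -eg
KEL=vo - signalled by the affix ela-
CASE=ki - signalled by the affix -no
check: elaogirnoeg -> elaogirinoeg -> elaogirinoeg
lemma: ogir; ASPECT=ne; KEL=vo; CASE=ki


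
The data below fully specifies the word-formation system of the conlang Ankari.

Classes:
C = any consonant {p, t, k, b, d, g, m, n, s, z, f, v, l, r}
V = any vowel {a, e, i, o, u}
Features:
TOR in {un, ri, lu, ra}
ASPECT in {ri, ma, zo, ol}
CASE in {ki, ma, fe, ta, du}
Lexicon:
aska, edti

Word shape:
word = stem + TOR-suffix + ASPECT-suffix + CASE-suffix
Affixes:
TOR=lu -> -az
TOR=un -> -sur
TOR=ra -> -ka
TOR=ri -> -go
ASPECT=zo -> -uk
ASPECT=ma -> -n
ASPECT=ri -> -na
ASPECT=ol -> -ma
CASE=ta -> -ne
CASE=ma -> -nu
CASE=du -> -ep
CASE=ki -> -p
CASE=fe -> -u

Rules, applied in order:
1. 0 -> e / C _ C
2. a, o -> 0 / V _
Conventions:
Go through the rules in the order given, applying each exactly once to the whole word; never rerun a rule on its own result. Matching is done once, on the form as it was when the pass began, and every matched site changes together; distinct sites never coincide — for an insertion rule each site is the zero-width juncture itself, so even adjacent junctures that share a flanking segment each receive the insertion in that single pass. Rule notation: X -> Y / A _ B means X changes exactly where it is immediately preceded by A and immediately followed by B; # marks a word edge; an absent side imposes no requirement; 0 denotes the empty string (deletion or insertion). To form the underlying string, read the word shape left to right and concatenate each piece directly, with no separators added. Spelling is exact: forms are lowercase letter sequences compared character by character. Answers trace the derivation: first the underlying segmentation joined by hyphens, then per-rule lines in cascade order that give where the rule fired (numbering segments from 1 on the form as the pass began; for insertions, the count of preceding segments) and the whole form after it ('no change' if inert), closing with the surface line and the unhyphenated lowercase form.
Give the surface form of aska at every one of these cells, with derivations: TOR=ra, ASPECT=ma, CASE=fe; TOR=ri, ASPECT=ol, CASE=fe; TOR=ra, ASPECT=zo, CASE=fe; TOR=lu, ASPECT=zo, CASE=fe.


cell TOR=ra, ASPECT=ma, CASE=fe:
underlying: aska-ka-n-u
1. 0 -> e / C _ C: inserts after position(s) 2: asekakanu
2. a, o -> 0 / V _: no change
surface: asekakanu

cell TOR=ri, ASPECT=ol, CASE=fe:
underlying: aska-go-ma-u
1. 0 -> e / C _ C: inserts after position(s) 2: asekagomau
2. a, o -> 0 / V _: no change
surface: asekagomau

cell TOR=ra, ASPECT=zo, CASE=fe:
underlying: aska-ka-uk-u
1. 0 -> e / C _ C: inserts after position(s) 2: asekakauku
2. a, o -> 0 / V _: no change
surface: asekakauku

cell TOR=lu, ASPECT=zo, CASE=fe:
underlying: aska-az-uk-u
1. 0 -> e / C _ C: inserts after position(s) 2: asekaazuku
2. a, o -> 0 / V _: fires at position(s) 6: asekazuku
surface: asekazuku


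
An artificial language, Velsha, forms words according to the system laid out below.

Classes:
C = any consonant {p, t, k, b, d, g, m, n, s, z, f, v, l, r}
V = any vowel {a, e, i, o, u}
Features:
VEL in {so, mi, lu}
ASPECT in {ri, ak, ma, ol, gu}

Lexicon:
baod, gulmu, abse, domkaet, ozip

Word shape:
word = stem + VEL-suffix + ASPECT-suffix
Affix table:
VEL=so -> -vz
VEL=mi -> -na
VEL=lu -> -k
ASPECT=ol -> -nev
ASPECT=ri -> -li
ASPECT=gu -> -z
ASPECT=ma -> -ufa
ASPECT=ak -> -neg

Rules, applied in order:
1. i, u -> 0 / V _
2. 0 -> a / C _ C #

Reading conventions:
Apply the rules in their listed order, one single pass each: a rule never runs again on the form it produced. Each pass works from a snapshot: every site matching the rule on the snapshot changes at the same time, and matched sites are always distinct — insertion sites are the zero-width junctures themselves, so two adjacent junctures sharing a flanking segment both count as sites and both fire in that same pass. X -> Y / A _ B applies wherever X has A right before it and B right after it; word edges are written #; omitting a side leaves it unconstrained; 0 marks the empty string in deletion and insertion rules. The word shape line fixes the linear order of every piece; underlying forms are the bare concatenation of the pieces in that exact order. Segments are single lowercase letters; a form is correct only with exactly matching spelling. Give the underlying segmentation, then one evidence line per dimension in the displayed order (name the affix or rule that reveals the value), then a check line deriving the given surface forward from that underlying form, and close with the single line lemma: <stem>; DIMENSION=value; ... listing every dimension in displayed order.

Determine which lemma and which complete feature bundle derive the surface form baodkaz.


underlying: baod-k-z
VEL=lu - signalled by the affix -k
ASPECT=gu - signalled by the affix -z
check: baodkz -> baodkz -> baodkaz
lemma: baod; VEL=lu; ASPECT=gu


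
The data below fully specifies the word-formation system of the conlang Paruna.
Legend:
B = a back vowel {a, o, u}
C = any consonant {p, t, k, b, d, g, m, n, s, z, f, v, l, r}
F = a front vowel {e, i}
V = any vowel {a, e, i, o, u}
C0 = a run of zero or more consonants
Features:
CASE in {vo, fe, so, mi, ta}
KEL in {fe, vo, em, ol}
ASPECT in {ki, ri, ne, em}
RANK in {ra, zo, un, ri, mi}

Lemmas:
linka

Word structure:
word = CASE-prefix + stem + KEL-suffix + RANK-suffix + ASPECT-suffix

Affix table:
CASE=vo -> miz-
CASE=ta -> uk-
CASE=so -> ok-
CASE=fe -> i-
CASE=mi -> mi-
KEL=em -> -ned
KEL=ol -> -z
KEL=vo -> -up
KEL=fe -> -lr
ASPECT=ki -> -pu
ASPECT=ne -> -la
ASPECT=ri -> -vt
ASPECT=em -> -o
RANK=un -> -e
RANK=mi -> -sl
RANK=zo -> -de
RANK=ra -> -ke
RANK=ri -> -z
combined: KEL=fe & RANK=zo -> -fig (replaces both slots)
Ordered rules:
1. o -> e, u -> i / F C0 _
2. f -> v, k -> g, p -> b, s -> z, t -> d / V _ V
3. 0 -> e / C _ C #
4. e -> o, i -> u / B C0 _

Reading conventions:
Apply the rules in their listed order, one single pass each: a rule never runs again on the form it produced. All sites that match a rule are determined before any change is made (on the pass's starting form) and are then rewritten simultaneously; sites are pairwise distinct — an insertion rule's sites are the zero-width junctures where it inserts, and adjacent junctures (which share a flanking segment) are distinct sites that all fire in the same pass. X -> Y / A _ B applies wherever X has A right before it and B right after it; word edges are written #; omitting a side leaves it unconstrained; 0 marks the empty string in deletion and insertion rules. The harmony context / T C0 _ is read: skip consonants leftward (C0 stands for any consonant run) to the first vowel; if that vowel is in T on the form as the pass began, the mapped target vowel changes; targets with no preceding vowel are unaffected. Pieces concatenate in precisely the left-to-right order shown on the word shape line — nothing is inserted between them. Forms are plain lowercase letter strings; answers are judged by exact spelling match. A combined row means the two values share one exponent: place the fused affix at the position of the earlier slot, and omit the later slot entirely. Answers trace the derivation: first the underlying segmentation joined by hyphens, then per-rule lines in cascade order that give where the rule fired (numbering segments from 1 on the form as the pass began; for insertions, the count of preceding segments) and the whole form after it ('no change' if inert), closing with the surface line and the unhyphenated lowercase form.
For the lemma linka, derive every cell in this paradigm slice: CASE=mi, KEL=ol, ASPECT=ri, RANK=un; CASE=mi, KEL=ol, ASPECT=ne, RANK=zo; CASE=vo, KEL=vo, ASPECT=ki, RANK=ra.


cell CASE=mi, KEL=ol, ASPECT=ri, RANK=un:
underlying: mi-linka-z-e-vt
1. o -> e, u -> i / F C0 _: no change
2. f -> v, k -> g, p -> b, s -> z, t -> d / V _ V: no change
3. 0 -> e / C _ C #: inserts after position(s) 10: milinkazevet
4. e -> o, i -> u / B C0 _: fires at position(s) 9: milinkazovet
surface: milinkazovet

cell CASE=mi, KEL=ol, ASPECT=ne, RANK=zo:
underlying: mi-linka-z-de-la
1. o -> e, u -> i / F C0 _: no change
2. f -> v, k -> g, p -> b, s -> z, t -> d / V _ V: no change
3. 0 -> e / C _ C #: no change
4. e -> o, i -> u / B C0 _: fires at position(s) 10: milinkazdola
surface: milinkazdola

cell CASE=vo, KEL=vo, ASPECT=ki, RANK=ra:
underlying: miz-linka-up-ke-pu
1. o -> e, u -> i / F C0 _: fires at position(s) 14: mizlinkaupkepi
2. f -> v, k -> g, p -> b, s -> z, t -> d / V _ V: fires at position(s) 13: mizlinkaupkebi
3. 0 -> e / C _ C #: no change
4. e -> o, i -> u / B C0 _: fires at position(s) 12: mizlinkaupkobi
surface: mizlinkaupkobi


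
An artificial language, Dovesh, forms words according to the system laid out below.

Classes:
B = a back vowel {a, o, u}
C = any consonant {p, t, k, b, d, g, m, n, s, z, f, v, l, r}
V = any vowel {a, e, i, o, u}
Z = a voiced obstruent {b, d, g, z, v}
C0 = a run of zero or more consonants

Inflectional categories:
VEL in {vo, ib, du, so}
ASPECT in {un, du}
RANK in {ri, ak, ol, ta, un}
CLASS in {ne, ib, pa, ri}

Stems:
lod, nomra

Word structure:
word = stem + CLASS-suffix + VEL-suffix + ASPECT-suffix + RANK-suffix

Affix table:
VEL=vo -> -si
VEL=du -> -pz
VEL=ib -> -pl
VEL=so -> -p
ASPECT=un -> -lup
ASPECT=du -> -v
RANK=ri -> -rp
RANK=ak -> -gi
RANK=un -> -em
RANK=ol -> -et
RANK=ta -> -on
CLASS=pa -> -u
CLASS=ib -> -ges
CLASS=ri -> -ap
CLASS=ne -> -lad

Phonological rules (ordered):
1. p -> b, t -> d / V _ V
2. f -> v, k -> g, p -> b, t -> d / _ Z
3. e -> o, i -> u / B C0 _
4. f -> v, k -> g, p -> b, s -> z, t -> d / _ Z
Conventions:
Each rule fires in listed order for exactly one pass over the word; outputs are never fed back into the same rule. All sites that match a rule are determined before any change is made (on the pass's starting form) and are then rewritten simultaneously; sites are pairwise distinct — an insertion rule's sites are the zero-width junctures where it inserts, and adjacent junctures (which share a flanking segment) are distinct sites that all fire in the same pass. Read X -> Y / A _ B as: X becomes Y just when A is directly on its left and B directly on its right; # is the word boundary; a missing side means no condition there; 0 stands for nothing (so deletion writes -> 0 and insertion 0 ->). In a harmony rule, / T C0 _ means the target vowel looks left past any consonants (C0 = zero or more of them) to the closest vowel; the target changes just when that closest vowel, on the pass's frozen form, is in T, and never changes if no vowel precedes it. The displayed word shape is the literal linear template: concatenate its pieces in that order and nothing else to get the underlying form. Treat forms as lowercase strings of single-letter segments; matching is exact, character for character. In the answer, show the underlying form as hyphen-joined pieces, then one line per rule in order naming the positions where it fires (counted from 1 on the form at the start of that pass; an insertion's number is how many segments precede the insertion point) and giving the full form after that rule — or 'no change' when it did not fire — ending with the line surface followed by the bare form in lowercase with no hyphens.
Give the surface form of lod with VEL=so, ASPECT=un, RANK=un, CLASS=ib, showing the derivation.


underlying: lod-ges-p-lup-em
1. p -> b, t -> d / V _ V: fires at position(s) 10: lodgesplubem
2. f -> v, k -> g, p -> b, t -> d / _ Z: no change
3. e -> o, i -> u / B C0 _: fires at position(s) 5, 11: lodgosplubom
4. f -> v, k -> g, p -> b, s -> z, t -> d / _ Z: no change
surface: lodgosplubom


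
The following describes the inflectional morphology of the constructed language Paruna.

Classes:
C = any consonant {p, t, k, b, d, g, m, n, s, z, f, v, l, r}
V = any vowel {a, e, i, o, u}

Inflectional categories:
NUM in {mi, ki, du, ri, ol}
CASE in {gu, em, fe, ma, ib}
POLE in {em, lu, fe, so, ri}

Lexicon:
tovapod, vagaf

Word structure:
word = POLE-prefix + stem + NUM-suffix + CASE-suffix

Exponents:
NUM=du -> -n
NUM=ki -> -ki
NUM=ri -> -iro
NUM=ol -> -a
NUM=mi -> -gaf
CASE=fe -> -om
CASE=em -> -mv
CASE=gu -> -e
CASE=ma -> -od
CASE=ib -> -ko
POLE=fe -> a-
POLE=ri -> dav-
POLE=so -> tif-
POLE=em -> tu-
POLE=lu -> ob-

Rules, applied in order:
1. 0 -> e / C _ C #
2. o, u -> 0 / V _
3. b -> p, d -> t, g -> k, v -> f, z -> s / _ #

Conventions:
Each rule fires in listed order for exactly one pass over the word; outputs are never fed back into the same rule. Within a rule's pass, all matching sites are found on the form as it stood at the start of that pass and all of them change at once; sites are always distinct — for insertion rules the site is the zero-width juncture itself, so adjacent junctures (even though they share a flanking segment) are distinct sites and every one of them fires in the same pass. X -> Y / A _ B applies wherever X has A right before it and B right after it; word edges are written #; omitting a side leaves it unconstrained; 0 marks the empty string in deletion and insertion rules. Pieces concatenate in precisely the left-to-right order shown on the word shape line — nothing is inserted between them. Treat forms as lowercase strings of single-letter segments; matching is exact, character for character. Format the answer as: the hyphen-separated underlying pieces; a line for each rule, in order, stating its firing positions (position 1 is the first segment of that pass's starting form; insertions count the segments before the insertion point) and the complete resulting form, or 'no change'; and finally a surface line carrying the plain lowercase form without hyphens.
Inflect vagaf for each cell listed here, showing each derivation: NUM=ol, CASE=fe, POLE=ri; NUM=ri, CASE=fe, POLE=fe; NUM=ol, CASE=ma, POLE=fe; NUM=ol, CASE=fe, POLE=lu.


cell NUM=ol, CASE=fe, POLE=ri:
underlying: dav-vagaf-a-om
1. 0 -> e / C _ C #: no change
2. o, u -> 0 / V _: fires at position(s) 10: davvagafam
3. b -> p, d -> t, g -> k, v -> f, z -> s / _ #: no change
surface: davvagafam

cell NUM=ri, CASE=fe, POLE=fe:
underlying: a-vagaf-iro-om
1. 0 -> e / C _ C #: no change
2. o, u -> 0 / V _: fires at position(s) 10: avagafirom
3. b -> p, d -> t, g -> k, v -> f, z -> s / _ #: no change
surface: avagafirom

cell NUM=ol, CASE=ma, POLE=fe:
underlying: a-vagaf-a-od
1. 0 -> e / C _ C #: no change
2. o, u -> 0 / V _: fires at position(s) 8: avagafad
3. b -> p, d -> t, g -> k, v -> f, z -> s / _ #: fires at position(s) 8: avagafat
surface: avagafat

cell NUM=ol, CASE=fe, POLE=lu:
underlying: ob-vagaf-a-om
1. 0 -> e / C _ C #: no change
2. o, u -> 0 / V _: fires at position(s) 9: obvagafam
3. b -> p, d -> t, g -> k, v -> f, z -> s / _ #: no change
surface: obvagafam


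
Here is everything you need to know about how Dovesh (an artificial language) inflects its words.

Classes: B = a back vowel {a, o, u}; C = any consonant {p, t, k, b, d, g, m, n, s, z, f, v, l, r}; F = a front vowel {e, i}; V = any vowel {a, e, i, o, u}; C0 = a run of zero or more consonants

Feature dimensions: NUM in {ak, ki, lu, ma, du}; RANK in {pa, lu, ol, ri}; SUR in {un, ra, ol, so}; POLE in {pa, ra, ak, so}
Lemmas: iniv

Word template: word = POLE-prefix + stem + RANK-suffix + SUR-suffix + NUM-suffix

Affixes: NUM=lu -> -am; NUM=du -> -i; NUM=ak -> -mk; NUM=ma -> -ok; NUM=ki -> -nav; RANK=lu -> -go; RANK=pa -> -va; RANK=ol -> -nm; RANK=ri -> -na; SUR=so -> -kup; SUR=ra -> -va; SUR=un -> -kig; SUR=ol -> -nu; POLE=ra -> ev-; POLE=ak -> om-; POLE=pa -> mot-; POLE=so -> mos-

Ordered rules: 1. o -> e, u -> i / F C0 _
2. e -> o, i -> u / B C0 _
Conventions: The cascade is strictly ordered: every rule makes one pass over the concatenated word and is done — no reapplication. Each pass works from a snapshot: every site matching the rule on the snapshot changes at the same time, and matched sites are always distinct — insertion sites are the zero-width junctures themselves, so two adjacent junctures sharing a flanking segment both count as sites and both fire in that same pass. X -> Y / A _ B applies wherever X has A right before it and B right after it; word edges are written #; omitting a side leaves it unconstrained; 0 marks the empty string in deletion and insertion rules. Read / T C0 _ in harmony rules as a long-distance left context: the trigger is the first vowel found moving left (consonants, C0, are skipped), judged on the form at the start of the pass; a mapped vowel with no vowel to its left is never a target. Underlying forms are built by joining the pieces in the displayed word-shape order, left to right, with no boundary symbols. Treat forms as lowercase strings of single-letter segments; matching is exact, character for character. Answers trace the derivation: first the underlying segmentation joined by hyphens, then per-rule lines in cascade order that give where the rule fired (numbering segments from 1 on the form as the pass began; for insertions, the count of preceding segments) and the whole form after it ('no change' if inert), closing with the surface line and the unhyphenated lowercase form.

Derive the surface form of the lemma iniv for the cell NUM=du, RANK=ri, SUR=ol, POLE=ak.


underlying: om-iniv-na-nu-i
1. o -> e, u -> i / F C0 _: no change
2. e -> o, i -> u / B C0 _: fires at position(s) 3, 11: omunivnanuu
surface: omunivnanuu


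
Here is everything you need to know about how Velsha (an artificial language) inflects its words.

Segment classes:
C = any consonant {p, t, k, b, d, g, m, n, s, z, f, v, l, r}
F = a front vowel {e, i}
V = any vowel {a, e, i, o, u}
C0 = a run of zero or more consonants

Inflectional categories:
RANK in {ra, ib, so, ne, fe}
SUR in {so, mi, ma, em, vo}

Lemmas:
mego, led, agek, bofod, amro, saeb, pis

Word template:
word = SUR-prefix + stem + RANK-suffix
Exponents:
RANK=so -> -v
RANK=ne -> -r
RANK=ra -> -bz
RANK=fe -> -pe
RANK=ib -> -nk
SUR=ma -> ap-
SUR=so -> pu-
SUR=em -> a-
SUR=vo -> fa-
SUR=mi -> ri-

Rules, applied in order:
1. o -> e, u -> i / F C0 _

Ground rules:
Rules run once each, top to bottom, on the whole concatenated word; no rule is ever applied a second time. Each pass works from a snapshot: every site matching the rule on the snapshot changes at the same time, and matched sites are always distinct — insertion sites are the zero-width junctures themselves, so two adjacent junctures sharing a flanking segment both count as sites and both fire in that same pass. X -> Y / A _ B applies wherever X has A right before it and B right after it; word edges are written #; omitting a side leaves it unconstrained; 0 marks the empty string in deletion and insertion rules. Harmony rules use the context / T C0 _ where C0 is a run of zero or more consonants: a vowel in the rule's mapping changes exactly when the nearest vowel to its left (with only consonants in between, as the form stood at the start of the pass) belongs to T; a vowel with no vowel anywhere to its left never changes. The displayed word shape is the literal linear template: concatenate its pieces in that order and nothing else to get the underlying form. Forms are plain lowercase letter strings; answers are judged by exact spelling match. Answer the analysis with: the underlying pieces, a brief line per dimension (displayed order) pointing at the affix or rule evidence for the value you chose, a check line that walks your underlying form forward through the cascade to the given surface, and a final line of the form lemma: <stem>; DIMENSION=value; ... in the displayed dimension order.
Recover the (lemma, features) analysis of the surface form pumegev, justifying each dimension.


underlying: pu-mego-v
RANK=so - signalled by the affix -v
SUR=so - signalled by the affix pu-
check: pumegov -> pumegev
lemma: mego; RANK=so; SUR=so


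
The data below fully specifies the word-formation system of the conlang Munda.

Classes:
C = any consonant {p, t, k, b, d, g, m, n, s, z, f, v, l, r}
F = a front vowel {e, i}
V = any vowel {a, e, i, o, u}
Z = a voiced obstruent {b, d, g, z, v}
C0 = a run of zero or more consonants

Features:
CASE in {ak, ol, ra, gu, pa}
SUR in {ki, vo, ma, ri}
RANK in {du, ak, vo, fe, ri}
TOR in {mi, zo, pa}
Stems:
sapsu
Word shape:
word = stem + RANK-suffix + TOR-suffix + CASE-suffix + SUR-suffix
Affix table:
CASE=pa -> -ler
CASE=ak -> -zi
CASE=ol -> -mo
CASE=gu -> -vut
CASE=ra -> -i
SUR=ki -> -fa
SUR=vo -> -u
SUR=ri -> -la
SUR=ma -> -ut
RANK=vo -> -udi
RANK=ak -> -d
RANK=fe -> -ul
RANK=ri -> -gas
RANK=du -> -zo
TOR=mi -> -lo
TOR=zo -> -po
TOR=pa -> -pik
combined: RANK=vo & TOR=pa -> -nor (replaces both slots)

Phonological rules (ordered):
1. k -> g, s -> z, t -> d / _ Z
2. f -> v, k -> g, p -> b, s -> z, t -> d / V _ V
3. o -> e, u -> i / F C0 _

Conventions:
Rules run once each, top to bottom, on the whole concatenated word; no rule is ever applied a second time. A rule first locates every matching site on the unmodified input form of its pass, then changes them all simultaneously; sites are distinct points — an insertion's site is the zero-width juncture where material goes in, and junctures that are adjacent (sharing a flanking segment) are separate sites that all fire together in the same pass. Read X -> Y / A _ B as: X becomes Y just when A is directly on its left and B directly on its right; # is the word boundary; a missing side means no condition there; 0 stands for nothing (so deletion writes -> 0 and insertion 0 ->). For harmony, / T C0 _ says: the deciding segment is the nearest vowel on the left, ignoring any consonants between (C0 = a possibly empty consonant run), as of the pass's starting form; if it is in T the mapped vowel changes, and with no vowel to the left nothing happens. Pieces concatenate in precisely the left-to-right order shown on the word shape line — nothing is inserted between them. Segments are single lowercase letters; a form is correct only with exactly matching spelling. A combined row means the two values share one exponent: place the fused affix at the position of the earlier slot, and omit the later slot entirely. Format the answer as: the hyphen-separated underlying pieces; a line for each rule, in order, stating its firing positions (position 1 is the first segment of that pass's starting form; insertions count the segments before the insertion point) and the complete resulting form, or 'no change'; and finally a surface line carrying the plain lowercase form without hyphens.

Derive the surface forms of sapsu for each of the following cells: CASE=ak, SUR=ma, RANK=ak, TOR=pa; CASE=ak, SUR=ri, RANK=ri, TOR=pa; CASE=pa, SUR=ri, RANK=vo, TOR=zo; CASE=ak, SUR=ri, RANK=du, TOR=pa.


cell CASE=ak, SUR=ma, RANK=ak, TOR=pa:
underlying: sapsu-d-pik-zi-ut
1. k -> g, s -> z, t -> d / _ Z: fires at position(s) 9: sapsudpigziut
2. f -> v, k -> g, p -> b, s -> z, t -> d / V _ V: no change
3. o -> e, u -> i / F C0 _: fires at position(s) 12: sapsudpigziit
surface: sapsudpigziit

cell CASE=ak, SUR=ri, RANK=ri, TOR=pa:
underlying: sapsu-gas-pik-zi-la
1. k -> g, s -> z, t -> d / _ Z: fires at position(s) 11: sapsugaspigzila
2. f -> v, k -> g, p -> b, s -> z, t -> d / V _ V: no change
3. o -> e, u -> i / F C0 _: no change
surface: sapsugaspigzila

cell CASE=pa, SUR=ri, RANK=vo, TOR=zo:
underlying: sapsu-udi-po-ler-la
1. k -> g, s -> z, t -> d / _ Z: no change
2. f -> v, k -> g, p -> b, s -> z, t -> d / V _ V: fires at position(s) 9: sapsuudibolerla
3. o -> e, u -> i / F C0 _: fires at position(s) 10: sapsuudibelerla
surface: sapsuudibelerla

cell CASE=ak, SUR=ri, RANK=du, TOR=pa:
underlying: sapsu-zo-pik-zi-la
1. k -> g, s -> z, t -> d / _ Z: fires at position(s) 10: sapsuzopigzila
2. f -> v, k -> g, p -> b, s -> z, t -> d / V _ V: fires at position(s) 8: sapsuzobigzila
3. o -> e, u -> i / F C0 _: no change
surface: sapsuzobigzila


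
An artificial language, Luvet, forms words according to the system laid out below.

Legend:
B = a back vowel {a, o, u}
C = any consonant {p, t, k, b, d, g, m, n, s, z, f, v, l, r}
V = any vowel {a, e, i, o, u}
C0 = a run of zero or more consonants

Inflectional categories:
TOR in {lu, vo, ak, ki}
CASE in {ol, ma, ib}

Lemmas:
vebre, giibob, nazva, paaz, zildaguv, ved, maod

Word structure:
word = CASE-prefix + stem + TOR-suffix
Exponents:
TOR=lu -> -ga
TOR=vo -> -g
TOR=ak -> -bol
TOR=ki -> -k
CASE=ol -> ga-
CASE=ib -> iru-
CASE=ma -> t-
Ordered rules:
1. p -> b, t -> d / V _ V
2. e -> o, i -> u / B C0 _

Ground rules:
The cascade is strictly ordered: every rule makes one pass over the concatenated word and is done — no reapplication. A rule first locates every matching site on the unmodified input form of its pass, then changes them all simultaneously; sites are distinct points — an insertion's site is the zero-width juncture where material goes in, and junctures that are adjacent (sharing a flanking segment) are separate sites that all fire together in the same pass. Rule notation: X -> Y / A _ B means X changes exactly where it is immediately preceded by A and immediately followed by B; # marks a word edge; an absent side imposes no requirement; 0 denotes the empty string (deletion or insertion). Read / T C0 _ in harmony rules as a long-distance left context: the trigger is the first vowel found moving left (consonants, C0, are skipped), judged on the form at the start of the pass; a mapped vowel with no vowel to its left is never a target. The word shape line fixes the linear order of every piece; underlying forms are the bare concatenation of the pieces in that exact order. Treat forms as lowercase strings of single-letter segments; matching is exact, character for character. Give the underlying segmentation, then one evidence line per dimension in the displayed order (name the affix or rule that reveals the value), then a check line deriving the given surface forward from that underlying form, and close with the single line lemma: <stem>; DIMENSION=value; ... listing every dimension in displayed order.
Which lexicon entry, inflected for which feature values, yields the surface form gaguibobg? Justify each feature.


underlying: ga-giibob-g
TOR=vo - signalled by the affix -g
CASE=ol - signalled by the affix ga-
check: gagiibobg -> gagiibobg -> gaguibobg
lemma: giibob; TOR=vo; CASE=ol


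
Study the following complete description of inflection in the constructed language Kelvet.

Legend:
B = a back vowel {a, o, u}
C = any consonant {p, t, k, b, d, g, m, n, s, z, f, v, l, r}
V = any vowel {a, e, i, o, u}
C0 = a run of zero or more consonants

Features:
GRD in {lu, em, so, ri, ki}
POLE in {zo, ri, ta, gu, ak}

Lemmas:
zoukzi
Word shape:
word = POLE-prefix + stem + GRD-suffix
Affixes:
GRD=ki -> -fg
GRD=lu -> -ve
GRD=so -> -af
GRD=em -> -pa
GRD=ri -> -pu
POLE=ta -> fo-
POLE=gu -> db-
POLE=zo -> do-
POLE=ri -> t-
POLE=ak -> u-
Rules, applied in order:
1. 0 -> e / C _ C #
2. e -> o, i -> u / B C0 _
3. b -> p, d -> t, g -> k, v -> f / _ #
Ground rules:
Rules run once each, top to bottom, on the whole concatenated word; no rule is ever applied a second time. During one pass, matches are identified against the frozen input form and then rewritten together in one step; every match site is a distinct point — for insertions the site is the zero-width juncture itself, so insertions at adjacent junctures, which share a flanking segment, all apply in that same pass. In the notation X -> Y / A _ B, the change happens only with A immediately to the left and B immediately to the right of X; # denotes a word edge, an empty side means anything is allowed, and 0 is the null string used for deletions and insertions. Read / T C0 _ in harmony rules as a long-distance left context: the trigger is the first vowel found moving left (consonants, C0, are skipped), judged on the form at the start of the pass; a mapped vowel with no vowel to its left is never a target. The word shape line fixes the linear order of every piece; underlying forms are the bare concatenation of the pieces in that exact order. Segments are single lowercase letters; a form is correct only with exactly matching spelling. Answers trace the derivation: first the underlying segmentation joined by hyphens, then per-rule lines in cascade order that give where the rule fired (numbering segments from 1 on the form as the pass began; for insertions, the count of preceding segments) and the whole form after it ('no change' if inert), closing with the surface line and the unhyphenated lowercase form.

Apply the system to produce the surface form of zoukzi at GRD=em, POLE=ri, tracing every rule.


underlying: t-zoukzi-pa
1. 0 -> e / C _ C #: no change
2. e -> o, i -> u / B C0 _: fires at position(s) 7: tzoukzupa
3. b -> p, d -> t, g -> k, v -> f / _ #: no change
surface: tzoukzupa
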